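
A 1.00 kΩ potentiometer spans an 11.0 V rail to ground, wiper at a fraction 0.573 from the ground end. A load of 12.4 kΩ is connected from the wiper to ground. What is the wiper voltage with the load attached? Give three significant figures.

V ≈ 6.18 V

The wiper splits the pot into (1−α)R = 427.0 Ω above and αR = 573.0 Ω below.
Lower section ‖ load = 547.7 Ω.
V_wiper = 11.0 × 547.7/(427.0 + 547.7) = 6.18 V.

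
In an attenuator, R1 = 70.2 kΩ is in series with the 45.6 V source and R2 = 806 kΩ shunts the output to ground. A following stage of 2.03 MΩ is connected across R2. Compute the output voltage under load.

V_out ≈ 40.7 V

The load sits in parallel with R2: R2‖R_L = (806 × 2030) / (806 + 2030) = 576.9 kΩ.
V_out = 45.6 × 576.9 / (70.2 + 576.9) = 45.6 × 576.9/647.1 = 40.7 V.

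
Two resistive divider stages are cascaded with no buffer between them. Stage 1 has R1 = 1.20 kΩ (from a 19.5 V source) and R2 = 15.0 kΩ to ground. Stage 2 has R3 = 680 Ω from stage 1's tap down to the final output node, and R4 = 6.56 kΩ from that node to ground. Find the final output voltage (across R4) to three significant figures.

Stage 2 presents R3+R4 = 7240 Ω as a load on stage 1's tap.
Stage 1's lower leg becomes R2‖(R3+R4) = 4883 Ω, so V_mid = 19.5 × 4883/6083 = 15.65 V.
Stage 2 is itself unloaded: V_out = V_mid × R4/(R3+R4) = 15.65 × 6560/7240 = 14.2 V.

V_out ≈ 14.2 V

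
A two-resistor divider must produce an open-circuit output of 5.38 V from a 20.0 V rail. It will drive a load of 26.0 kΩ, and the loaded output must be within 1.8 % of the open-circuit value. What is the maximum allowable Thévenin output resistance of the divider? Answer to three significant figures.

Loading drop = R_th/(R_th + R_L) ≤ 0.0180, so R_th ≤ R_L · ε/(1−ε) = 26.0 kΩ × 0.0180/0.9820 = 477 Ω.

R_th ≤ 477 Ω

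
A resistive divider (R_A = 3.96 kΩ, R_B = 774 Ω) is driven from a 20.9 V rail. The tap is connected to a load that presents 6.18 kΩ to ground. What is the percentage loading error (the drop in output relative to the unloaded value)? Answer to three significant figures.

The divider's output (Thévenin) resistance is R_A‖R_B = 647.5 Ω.
Fractional drop under load = R_th/(R_th + R_L) = 647.5 / (647.5 + 6180) = 0.09483.
So the output falls by 9.48 %.

9.48 %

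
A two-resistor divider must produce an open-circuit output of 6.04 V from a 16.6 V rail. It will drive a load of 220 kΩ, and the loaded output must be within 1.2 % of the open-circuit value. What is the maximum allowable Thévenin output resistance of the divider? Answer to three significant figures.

R_th ≤ 2.67 kΩ

Loading drop = R_th/(R_th + R_L) ≤ 0.0120, so R_th ≤ R_L · ε/(1−ε) = 220 kΩ × 0.0120/0.9880 = 2.67 kΩ.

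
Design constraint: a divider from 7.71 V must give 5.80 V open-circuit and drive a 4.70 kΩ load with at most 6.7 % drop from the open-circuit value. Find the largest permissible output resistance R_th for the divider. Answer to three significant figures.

Loading drop = R_th/(R_th + R_L) ≤ 0.0670, so R_th ≤ R_L · ε/(1−ε) = 4.70 kΩ × 0.0670/0.9330 = 338 Ω.

R_th ≤ 338 Ω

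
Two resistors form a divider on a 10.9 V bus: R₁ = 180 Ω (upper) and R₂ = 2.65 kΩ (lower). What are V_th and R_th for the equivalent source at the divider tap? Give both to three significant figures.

V_th = 10.2 V, R_th = 169 Ω

V_th is the open-circuit tap voltage: 10.9 × 2650/(180 + 2650) = 10.2 V.
With the supply zeroed, R₁ and R₂ appear in parallel from the tap: R_th = R₁‖R₂ = (180 × 2650)/2830 = 169 Ω.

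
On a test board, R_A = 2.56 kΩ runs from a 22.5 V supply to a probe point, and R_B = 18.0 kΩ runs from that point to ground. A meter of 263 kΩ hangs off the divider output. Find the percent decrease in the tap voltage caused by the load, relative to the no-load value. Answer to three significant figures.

0.845 %

The divider's output (Thévenin) resistance is R_A‖R_B = 2.241 kΩ.
Fractional drop under load = R_th/(R_th + R_L) = 2.241 / (2.241 + 263) = 0.008450.
So the output falls by 0.845 %.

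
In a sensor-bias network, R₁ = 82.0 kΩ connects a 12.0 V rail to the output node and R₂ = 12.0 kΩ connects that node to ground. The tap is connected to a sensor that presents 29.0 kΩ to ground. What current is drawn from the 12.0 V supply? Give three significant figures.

R₂‖R_L = 8.488 kΩ, so the source sees R₁ + R₂‖R_L = 90.49 kΩ.
I = 12.0 V / 90.49 kΩ = 0.133 mA.

I ≈ 0.133 mA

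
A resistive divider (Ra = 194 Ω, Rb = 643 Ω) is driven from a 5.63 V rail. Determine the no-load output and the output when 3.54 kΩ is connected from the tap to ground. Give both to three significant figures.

Unloaded: 4.33 V; loaded: 4.15 V

Open-circuit: V = 5.63 × 643/(194 + 643) = 4.33 V.
With the load, Rb becomes Rb‖R_L = 544.2 Ω, so V = 5.63 × 544.2/738.2 = 4.15 V.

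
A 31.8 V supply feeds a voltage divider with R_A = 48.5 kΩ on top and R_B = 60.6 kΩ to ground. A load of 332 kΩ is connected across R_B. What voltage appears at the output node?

V_out ≈ 16.3 V

The load sits in parallel with R_B: R_B‖R_L = (60.6 × 332) / (60.6 + 332) = 51.25 kΩ.
V_out = 31.8 × 51.25 / (48.5 + 51.25) = 31.8 × 51.25/99.75 = 16.3 V.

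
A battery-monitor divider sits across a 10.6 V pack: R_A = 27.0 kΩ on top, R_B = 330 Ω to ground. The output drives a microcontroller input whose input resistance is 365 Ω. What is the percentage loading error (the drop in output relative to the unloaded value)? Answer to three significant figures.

47.2 %

The divider's output (Thévenin) resistance is R_A‖R_B = 326.0 Ω.
Fractional drop under load = R_th/(R_th + R_L) = 326.0 / (326.0 + 365) = 0.4718.
So the output falls by 47.2 %.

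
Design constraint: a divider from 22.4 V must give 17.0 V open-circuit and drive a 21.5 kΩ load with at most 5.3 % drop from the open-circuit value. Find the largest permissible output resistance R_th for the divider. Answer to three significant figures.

Loading drop = R_th/(R_th + R_L) ≤ 0.0530, so R_th ≤ R_L · ε/(1−ε) = 21.5 kΩ × 0.0530/0.9470 = 1.20 kΩ.
(Any R1, R2 with R2/(R1+R2) = 0.759 and R1‖R2 ≤ 1.20 kΩ will meet the spec.)

R_th ≤ 1.20 kΩ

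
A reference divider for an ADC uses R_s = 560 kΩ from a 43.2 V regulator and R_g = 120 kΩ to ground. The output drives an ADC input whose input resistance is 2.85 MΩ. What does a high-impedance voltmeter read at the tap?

The load sits in parallel with R_g: R_g‖R_L = (120 × 2850) / (120 + 2850) = 115.2 kΩ.
V_out = 43.2 × 115.2 / (560 + 115.2) = 43.2 × 115.2/675.2 = 7.37 V.
(Unloaded it would have been 7.62 V.)

V_out ≈ 7.37 V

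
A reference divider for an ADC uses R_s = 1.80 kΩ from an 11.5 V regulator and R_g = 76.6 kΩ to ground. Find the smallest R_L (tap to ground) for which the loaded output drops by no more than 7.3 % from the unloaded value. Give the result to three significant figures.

Output resistance R_th = R_s‖R_g = (1.80 × 76.6)/78.40 = 1.759 kΩ.
The fractional drop is R_th/(R_th + R_L); requiring this ≤ 0.0730 gives R_L ≥ R_th(1/0.0730 − 1) = 1.759 × 12.70 = 22.3 kΩ.

R_L(min) ≈ 22.3 kΩ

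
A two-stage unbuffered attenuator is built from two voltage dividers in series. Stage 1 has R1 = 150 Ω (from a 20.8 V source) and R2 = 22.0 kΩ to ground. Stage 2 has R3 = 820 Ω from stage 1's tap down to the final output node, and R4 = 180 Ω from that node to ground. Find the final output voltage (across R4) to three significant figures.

Stage 2 presents R3+R4 = 1000 Ω as a load on stage 1's tap.
Stage 1's lower leg becomes R2‖(R3+R4) = 956.5 Ω, so V_mid = 20.8 × 956.5/1107 = 17.98 V.
Stage 2 is itself unloaded: V_out = V_mid × R4/(R3+R4) = 17.98 × 180/1000 = 3.24 V.

V_out ≈ 3.24 V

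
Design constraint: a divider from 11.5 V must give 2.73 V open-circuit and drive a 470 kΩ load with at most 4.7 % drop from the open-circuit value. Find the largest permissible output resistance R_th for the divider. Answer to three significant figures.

Loading drop = R_th/(R_th + R_L) ≤ 0.0470, so R_th ≤ R_L · ε/(1−ε) = 470 kΩ × 0.0470/0.9530 = 23.2 kΩ.

R_th ≤ 23.2 kΩ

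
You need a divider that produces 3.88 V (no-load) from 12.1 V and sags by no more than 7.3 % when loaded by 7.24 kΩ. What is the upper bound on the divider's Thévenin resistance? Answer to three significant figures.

R_th ≤ 570 Ω

Loading drop = R_th/(R_th + R_L) ≤ 0.0730, so R_th ≤ R_L · ε/(1−ε) = 7.24 kΩ × 0.0730/0.9270 = 570 Ω.
(Any R1, R2 with R2/(R1+R2) = 0.321 and R1‖R2 ≤ 570 Ω will meet the spec.)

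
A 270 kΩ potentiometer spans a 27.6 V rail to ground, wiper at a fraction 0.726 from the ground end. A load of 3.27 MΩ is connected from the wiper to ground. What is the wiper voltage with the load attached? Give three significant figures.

V ≈ 19.7 V

The wiper splits the pot into (1−α)R = 73.98 kΩ above and αR = 196.0 kΩ below.
Lower section ‖ load = 184.9 kΩ.
V_wiper = 27.6 × 184.9/(73.98 + 184.9) = 19.7 V.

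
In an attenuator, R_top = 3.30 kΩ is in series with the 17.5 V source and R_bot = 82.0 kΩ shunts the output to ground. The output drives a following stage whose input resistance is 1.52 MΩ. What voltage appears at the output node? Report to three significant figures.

V_out ≈ 16.8 V

The load sits in parallel with R_bot: R_bot‖R_L = (82.0 × 1520) / (82.0 + 1520) = 77.80 kΩ.
V_out = 17.5 × 77.80 / (3.30 + 77.80) = 17.5 × 77.80/81.10 = 16.8 V.
(Unloaded it would have been 16.8 V.)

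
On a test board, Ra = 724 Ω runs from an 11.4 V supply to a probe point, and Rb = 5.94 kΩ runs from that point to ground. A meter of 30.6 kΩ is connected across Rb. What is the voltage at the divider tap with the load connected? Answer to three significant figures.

V_out ≈ 9.95 V

The load sits in parallel with Rb: Rb‖R_L = (5940 × 30600) / (5940 + 30600) = 4974 Ω.
V_out = 11.4 × 4974 / (724 + 4974) = 11.4 × 4974/5698 = 9.95 V.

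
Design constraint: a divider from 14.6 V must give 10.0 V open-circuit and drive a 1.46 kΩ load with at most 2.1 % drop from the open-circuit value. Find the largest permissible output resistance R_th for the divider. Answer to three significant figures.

Loading drop = R_th/(R_th + R_L) ≤ 0.0210, so R_th ≤ R_L · ε/(1−ε) = 1.46 kΩ × 0.0210/0.9790 = 31.3 Ω.

R_th ≤ 31.3 Ω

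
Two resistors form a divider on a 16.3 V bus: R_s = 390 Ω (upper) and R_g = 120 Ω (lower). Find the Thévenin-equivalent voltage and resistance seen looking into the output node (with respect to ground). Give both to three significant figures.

V_th is the open-circuit tap voltage: 16.3 × 120/(390 + 120) = 3.84 V.
With the supply zeroed, R_s and R_g appear in parallel from the tap: R_th = R_s‖R_g = (390 × 120)/510.0 = 91.8 Ω.

V_th = 3.84 V, R_th = 91.8 Ω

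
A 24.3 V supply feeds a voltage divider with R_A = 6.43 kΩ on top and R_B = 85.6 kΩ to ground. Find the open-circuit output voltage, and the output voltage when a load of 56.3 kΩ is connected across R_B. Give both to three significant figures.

Unloaded: 22.6 V; loaded: 20.4 V

Open-circuit: V = 24.3 × 85.6/(6.43 + 85.6) = 22.6 V.
With the load, R_B becomes R_B‖R_L = 33.96 kΩ, so V = 24.3 × 33.96/40.39 = 20.4 V.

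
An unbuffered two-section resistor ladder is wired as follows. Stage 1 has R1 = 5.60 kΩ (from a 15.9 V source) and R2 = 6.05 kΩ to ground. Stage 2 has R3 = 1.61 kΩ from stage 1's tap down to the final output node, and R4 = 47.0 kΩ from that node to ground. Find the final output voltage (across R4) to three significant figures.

Stage 2 presents R3+R4 = 48.61 kΩ as a load on stage 1's tap.
Stage 1's lower leg becomes R2‖(R3+R4) = 5.380 kΩ, so V_mid = 15.9 × 5.380/10.98 = 7.791 V.
Stage 2 is itself unloaded: V_out = V_mid × R4/(R3+R4) = 7.791 × 47.0/48.61 = 7.53 V.

V_out ≈ 7.53 V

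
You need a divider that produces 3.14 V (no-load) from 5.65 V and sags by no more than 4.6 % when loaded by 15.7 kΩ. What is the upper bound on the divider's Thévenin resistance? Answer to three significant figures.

R_th ≤ 757 Ω

Loading drop = R_th/(R_th + R_L) ≤ 0.0460, so R_th ≤ R_L · ε/(1−ε) = 15.7 kΩ × 0.0460/0.9540 = 757 Ω.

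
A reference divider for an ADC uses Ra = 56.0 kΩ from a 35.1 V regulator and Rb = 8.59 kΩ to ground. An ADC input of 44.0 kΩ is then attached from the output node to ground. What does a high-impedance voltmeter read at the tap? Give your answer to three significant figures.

V_out ≈ 3.99 V

The load sits in parallel with Rb: Rb‖R_L = (8.59 × 44.0) / (8.59 + 44.0) = 7.187 kΩ.
V_out = 35.1 × 7.187 / (56.0 + 7.187) = 35.1 × 7.187/63.19 = 3.99 V.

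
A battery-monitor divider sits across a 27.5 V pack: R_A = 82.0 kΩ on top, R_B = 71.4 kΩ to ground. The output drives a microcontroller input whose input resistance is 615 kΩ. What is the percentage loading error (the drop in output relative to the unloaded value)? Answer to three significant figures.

The divider's output (Thévenin) resistance is R_A‖R_B = 38.17 kΩ.
Fractional drop under load = R_th/(R_th + R_L) = 38.17 / (38.17 + 615) = 0.05843.
So the output falls by 5.84 %.

5.84 %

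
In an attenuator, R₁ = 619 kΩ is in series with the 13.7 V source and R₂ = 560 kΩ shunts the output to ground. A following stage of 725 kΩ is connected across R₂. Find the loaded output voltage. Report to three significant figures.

The load sits in parallel with R₂: R₂‖R_L = (560 × 725) / (560 + 725) = 316.0 kΩ.
V_out = 13.7 × 316.0 / (619 + 316.0) = 13.7 × 316.0/935.0 = 4.63 V.
(Unloaded it would have been 6.51 V.)

V_out ≈ 4.63 V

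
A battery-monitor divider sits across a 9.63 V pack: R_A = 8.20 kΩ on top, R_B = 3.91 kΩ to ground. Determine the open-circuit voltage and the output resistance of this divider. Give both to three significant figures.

V_th is the open-circuit tap voltage: 9.63 × 3.91/(8.20 + 3.91) = 3.11 V.
With the supply zeroed, R_A and R_B appear in parallel from the tap: R_th = R_A‖R_B = (8.20 × 3.91)/12.11 = 2.65 kΩ.

V_th = 3.11 V, R_th = 2.65 kΩ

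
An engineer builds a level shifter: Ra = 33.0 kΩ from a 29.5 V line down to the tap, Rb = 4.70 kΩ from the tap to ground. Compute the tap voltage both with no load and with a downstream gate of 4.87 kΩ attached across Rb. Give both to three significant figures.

Open-circuit: V = 29.5 × 4.70/(33.0 + 4.70) = 3.68 V.
With the load, Rb becomes Rb‖R_L = 2.392 kΩ, so V = 29.5 × 2.392/35.39 = 1.99 V.

Unloaded: 3.68 V; loaded: 1.99 V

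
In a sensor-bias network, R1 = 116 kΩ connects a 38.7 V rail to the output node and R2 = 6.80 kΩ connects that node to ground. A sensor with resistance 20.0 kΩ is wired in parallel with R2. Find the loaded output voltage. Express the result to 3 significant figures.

The load sits in parallel with R2: R2‖R_L = (6.80 × 20.0) / (6.80 + 20.0) = 5.075 kΩ.
V_out = 38.7 × 5.075 / (116 + 5.075) = 38.7 × 5.075/121.1 = 1.62 V.
(Unloaded it would have been 2.14 V.)

V_out ≈ 1.62 V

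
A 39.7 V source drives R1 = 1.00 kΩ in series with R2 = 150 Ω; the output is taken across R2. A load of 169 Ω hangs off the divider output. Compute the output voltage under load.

The load sits in parallel with R2: R2‖R_L = (150 × 169) / (150 + 169) = 79.47 Ω.
V_out = 39.7 × 79.47 / (1000 + 79.47) = 39.7 × 79.47/1079 = 2.92 V.
(Unloaded it would have been 5.18 V.)

V_out ≈ 2.92 V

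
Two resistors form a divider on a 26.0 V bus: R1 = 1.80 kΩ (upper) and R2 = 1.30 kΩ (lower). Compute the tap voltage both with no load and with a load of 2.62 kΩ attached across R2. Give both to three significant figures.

Unloaded: 10.9 V; loaded: 8.46 V

Open-circuit: V = 26.0 × 1.30/(1.80 + 1.30) = 10.9 V.
With the load, R2 becomes R2‖R_L = 0.8689 kΩ, so V = 26.0 × 0.8689/2.669 = 8.46 V.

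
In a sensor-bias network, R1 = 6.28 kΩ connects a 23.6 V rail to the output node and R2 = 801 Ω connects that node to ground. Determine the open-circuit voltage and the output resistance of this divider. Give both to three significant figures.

V_th is the open-circuit tap voltage: 23.6 × 801/(6280 + 801) = 2.67 V.
With the supply zeroed, R1 and R2 appear in parallel from the tap: R_th = R1‖R2 = (6280 × 801)/7081 = 710 Ω.

V_th = 2.67 V, R_th = 710 Ω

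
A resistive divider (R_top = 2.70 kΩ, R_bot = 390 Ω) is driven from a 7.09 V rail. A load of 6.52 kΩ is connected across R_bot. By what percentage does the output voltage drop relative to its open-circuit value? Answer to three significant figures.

The divider's output (Thévenin) resistance is R_top‖R_bot = 340.8 Ω.
Fractional drop under load = R_th/(R_th + R_L) = 340.8 / (340.8 + 6520) = 0.04967.
So the output falls by 4.97 %.

4.97 %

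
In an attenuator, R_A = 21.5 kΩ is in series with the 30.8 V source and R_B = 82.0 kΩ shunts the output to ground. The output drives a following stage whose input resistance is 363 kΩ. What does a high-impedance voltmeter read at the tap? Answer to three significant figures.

V_out ≈ 23.3 V

The load sits in parallel with R_B: R_B‖R_L = (82.0 × 363) / (82.0 + 363) = 66.89 kΩ.
V_out = 30.8 × 66.89 / (21.5 + 66.89) = 30.8 × 66.89/88.39 = 23.3 V.
(Unloaded it would have been 24.4 V.)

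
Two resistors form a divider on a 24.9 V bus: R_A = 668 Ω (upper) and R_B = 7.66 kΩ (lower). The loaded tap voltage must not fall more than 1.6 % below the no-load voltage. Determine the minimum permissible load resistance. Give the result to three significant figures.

Output resistance R_th = R_A‖R_B = (668 × 7660)/8328 = 614.4 Ω.
The fractional drop is R_th/(R_th + R_L); requiring this ≤ 0.0160 gives R_L ≥ R_th(1/0.0160 − 1) = 614.4 × 61.50 = 37.8 kΩ.

R_L(min) ≈ 37.8 kΩ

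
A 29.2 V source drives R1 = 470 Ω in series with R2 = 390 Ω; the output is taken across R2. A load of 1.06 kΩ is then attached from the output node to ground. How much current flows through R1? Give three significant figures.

R2‖R_L = 285.1 Ω, so the source sees R1 + R2‖R_L = 755.1 Ω.
I = 29.2 V / 755.1 Ω = 38.7 mA.

I ≈ 38.7 mA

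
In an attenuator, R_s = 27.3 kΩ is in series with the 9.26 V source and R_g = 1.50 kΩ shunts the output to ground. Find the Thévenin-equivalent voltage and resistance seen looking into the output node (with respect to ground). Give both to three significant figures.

V_th is the open-circuit tap voltage: 9.26 × 1.50/(27.3 + 1.50) = 0.482 V.
With the supply zeroed, R_s and R_g appear in parallel from the tap: R_th = R_s‖R_g = (27.3 × 1.50)/28.80 = 1.42 kΩ.

V_th = 0.482 V, R_th = 1.42 kΩ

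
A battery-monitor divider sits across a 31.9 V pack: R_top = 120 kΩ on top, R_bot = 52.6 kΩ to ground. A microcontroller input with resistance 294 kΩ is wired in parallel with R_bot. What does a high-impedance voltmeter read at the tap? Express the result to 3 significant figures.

The load sits in parallel with R_bot: R_bot‖R_L = (52.6 × 294) / (52.6 + 294) = 44.62 kΩ.
V_out = 31.9 × 44.62 / (120 + 44.62) = 31.9 × 44.62/164.6 = 8.65 V.

V_out ≈ 8.65 V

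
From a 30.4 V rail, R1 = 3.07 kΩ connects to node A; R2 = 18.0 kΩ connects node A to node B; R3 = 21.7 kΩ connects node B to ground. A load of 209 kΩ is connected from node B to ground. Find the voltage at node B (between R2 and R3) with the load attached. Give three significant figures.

At node B, R3 is in parallel with the load: R3‖R_L = 19.66 kΩ.
Below node A the resistance is R2 + (R3‖R_L) = 37.66 kΩ, so V_A = 30.4 × 37.66/40.73 = 28.11 V.
Then V_B = V_A × (R3‖R_L)/(R2 + R3‖R_L) = 28.11 × 19.66/37.66 = 14.7 V.

V ≈ 14.7 V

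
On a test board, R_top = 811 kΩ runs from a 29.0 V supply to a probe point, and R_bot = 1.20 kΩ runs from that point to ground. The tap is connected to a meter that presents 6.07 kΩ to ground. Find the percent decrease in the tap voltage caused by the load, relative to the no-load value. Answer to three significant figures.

16.5 %

Unloaded V = 29.0 × 1.20/812.2 = 0.04285 V.
Loaded: R_bot‖R_L = 1.002 kΩ, giving V = 29.0 × 1.002/812.0 = 0.03578 V.
Drop = (0.04285 − 0.03578) / 0.04285 = 16.5 %.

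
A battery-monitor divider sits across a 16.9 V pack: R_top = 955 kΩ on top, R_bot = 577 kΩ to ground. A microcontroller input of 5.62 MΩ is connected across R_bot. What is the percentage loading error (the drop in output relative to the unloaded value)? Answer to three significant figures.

6.02 %

The divider's output (Thévenin) resistance is R_top‖R_bot = 359.7 kΩ.
Fractional drop under load = R_th/(R_th + R_L) = 359.7 / (359.7 + 5620) = 0.06015.
So the output falls by 6.02 %.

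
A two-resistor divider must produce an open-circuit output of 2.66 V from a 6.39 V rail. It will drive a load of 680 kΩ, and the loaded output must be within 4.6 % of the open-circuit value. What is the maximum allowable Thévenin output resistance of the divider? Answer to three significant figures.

R_th ≤ 32.8 kΩ

Loading drop = R_th/(R_th + R_L) ≤ 0.0460, so R_th ≤ R_L · ε/(1−ε) = 680 kΩ × 0.0460/0.9540 = 32.8 kΩ.
(Any R1, R2 with R2/(R1+R2) = 0.416 and R1‖R2 ≤ 32.8 kΩ will meet the spec.)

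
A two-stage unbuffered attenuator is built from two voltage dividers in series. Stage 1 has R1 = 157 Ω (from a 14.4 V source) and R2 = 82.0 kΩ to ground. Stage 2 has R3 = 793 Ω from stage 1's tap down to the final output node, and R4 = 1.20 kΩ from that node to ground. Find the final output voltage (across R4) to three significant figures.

V_out ≈ 8.02 V

Stage 2 presents R3+R4 = 1993 Ω as a load on stage 1's tap.
Stage 1's lower leg becomes R2‖(R3+R4) = 1946 Ω, so V_mid = 14.4 × 1946/2103 = 13.32 V.
Stage 2 is itself unloaded: V_out = V_mid × R4/(R3+R4) = 13.32 × 1200/1993 = 8.02 V.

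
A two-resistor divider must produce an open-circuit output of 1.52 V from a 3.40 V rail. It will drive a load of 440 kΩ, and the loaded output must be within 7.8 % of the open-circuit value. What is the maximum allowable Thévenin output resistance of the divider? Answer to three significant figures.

R_th ≤ 37.2 kΩ

Loading drop = R_th/(R_th + R_L) ≤ 0.0780, so R_th ≤ R_L · ε/(1−ε) = 440 kΩ × 0.0780/0.9220 = 37.2 kΩ.
(Any R1, R2 with R2/(R1+R2) = 0.447 and R1‖R2 ≤ 37.2 kΩ will meet the spec.)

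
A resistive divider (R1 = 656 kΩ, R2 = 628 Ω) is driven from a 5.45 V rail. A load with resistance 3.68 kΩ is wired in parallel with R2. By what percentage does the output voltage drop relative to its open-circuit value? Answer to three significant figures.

14.6 %

Unloaded V = 5.45 × 628/656600 = 0.0052124 V.
Loaded: R2‖R_L = 536.5 Ω, giving V = 5.45 × 536.5/656500 = 0.0044532 V.
Drop = (0.0052124 − 0.0044532) / 0.0052124 = 14.6 %.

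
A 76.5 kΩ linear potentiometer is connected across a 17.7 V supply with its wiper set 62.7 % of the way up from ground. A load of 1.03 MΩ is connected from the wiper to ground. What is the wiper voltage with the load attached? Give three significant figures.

The wiper splits the pot into (1−α)R = 28.53 kΩ above and αR = 47.97 kΩ below.
Lower section ‖ load = 45.83 kΩ.
V_wiper = 17.7 × 45.83/(28.53 + 45.83) = 10.9 V.

V ≈ 10.9 V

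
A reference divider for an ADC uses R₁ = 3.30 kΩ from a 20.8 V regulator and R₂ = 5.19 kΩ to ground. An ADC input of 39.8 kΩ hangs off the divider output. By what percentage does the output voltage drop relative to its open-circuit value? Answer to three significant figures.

The divider's output (Thévenin) resistance is R₁‖R₂ = 2.017 kΩ.
Fractional drop under load = R_th/(R_th + R_L) = 2.017 / (2.017 + 39.8) = 0.04824.
So the output falls by 4.82 %.

4.82 %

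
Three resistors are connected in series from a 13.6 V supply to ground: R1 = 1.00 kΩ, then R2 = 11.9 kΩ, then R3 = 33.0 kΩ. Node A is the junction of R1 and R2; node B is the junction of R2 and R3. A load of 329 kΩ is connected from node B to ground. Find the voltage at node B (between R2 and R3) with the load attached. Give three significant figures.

V ≈ 9.51 V

At node B, R3 is in parallel with the load: R3‖R_L = 29.99 kΩ.
Below node A the resistance is R2 + (R3‖R_L) = 41.89 kΩ, so V_A = 13.6 × 41.89/42.89 = 13.28 V.
Then V_B = V_A × (R3‖R_L)/(R2 + R3‖R_L) = 13.28 × 29.99/41.89 = 9.51 V.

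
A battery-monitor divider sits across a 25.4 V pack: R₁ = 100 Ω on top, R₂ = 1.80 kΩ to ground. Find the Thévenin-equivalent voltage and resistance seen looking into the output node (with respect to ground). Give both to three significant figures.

V_th is the open-circuit tap voltage: 25.4 × 1800/(100 + 1800) = 24.1 V.
With the supply zeroed, R₁ and R₂ appear in parallel from the tap: R_th = R₁‖R₂ = (100 × 1800)/1900 = 94.7 Ω.

V_th = 24.1 V, R_th = 94.7 Ω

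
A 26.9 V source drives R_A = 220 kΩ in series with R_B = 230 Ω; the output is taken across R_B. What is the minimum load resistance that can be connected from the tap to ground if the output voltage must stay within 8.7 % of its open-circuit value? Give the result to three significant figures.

R_L(min) ≈ 2.41 kΩ

Output resistance R_th = R_A‖R_B = (220000 × 230)/220200 = 229.8 Ω.
The fractional drop is R_th/(R_th + R_L); requiring this ≤ 0.0870 gives R_L ≥ R_th(1/0.0870 − 1) = 229.8 × 10.49 = 2.41 kΩ.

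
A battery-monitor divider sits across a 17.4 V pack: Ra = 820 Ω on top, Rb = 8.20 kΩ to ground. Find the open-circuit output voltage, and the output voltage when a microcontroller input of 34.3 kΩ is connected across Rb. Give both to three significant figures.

Open-circuit: V = 17.4 × 8200/(820 + 8200) = 15.8 V.
With the load, Rb becomes Rb‖R_L = 6618 Ω, so V = 17.4 × 6618/7438 = 15.5 V.

Unloaded: 15.8 V; loaded: 15.5 V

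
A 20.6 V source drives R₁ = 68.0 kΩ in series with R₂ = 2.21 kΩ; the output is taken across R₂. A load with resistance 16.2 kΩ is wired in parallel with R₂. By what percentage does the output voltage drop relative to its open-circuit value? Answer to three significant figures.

Unloaded V = 20.6 × 2.21/70.21 = 0.64843 V.
Loaded: R₂‖R_L = 1.945 kΩ, giving V = 20.6 × 1.945/69.94 = 0.57275 V.
Drop = (0.64843 − 0.57275) / 0.64843 = 11.7 %.

11.7 %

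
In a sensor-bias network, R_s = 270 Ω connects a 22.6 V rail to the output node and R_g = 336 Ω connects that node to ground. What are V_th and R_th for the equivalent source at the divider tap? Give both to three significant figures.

V_th is the open-circuit tap voltage: 22.6 × 336/(270 + 336) = 12.5 V.
With the supply zeroed, R_s and R_g appear in parallel from the tap: R_th = R_s‖R_g = (270 × 336)/606.0 = 150 Ω.

V_th = 12.5 V, R_th = 150 Ω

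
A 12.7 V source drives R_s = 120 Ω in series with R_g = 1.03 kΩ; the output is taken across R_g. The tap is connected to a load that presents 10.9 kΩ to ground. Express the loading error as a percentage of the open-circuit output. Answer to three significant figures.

0.976 %

The divider's output (Thévenin) resistance is R_s‖R_g = 107.5 Ω.
Fractional drop under load = R_th/(R_th + R_L) = 107.5 / (107.5 + 10900) = 0.009764.
So the output falls by 0.976 %.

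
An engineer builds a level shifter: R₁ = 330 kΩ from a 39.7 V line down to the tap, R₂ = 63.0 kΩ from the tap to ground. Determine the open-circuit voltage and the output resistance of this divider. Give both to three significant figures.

V_th = 6.36 V, R_th = 52.9 kΩ

V_th is the open-circuit tap voltage: 39.7 × 63.0/(330 + 63.0) = 6.36 V.
With the supply zeroed, R₁ and R₂ appear in parallel from the tap: R_th = R₁‖R₂ = (330 × 63.0)/393.0 = 52.9 kΩ.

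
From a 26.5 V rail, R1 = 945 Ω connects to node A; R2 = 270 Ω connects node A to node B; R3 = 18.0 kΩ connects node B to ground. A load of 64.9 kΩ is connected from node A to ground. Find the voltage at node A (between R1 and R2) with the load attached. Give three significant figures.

V ≈ 24.9 V

Below node A the series string R2+R3 = 18270 Ω sits in parallel with the 64900 Ω load: 14260 Ω.
V_A = 26.5 × 14260/(945 + 14260) = 24.9 V.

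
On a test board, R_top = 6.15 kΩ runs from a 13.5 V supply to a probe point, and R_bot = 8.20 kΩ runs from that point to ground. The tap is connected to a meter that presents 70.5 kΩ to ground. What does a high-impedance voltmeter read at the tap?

V_out ≈ 7.35 V

The load sits in parallel with R_bot: R_bot‖R_L = (8.20 × 70.5) / (8.20 + 70.5) = 7.346 kΩ.
V_out = 13.5 × 7.346 / (6.15 + 7.346) = 13.5 × 7.346/13.50 = 7.35 V.
(Unloaded it would have been 7.71 V.)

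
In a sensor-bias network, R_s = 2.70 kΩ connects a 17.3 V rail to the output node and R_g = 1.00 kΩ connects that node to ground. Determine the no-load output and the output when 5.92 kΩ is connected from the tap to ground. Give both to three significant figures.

Unloaded: 4.68 V; loaded: 4.16 V

Open-circuit: V = 17.3 × 1.00/(2.70 + 1.00) = 4.68 V.
With the load, R_g becomes R_g‖R_L = 0.8555 kΩ, so V = 17.3 × 0.8555/3.555 = 4.16 V.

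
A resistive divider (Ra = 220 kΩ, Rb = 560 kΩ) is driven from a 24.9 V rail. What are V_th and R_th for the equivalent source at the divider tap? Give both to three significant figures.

V_th = 17.9 V, R_th = 158 kΩ

V_th is the open-circuit tap voltage: 24.9 × 560/(220 + 560) = 17.9 V.
With the supply zeroed, Ra and Rb appear in parallel from the tap: R_th = Ra‖Rb = (220 × 560)/780.0 = 158 kΩ.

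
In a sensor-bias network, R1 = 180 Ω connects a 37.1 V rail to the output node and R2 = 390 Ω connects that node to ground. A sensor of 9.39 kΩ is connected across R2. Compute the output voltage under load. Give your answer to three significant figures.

V_out ≈ 25.1 V

The load sits in parallel with R2: R2‖R_L = (390 × 9390) / (390 + 9390) = 374.4 Ω.
V_out = 37.1 × 374.4 / (180 + 374.4) = 37.1 × 374.4/554.4 = 25.1 V.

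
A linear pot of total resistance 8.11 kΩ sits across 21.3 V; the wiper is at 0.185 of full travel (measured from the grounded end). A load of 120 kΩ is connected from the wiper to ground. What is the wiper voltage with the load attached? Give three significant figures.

The wiper splits the pot into (1−α)R = 6.610 kΩ above and αR = 1.500 kΩ below.
Lower section ‖ load = 1.482 kΩ.
V_wiper = 21.3 × 1.482/(6.610 + 1.482) = 3.90 V.

V ≈ 3.90 V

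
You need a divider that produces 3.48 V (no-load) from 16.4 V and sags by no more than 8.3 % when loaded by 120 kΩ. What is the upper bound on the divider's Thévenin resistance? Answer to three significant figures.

Loading drop = R_th/(R_th + R_L) ≤ 0.0830, so R_th ≤ R_L · ε/(1−ε) = 120 kΩ × 0.0830/0.9170 = 10.9 kΩ.

R_th ≤ 10.9 kΩ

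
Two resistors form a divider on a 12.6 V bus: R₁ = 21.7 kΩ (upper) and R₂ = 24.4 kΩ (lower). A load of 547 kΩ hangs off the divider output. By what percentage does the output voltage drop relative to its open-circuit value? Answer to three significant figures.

2.06 %

The divider's output (Thévenin) resistance is R₁‖R₂ = 11.49 kΩ.
Fractional drop under load = R_th/(R_th + R_L) = 11.49 / (11.49 + 547) = 0.02057.
So the output falls by 2.06 %.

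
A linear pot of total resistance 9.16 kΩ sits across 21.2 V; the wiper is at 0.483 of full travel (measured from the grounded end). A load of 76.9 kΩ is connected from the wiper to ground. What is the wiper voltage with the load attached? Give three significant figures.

The wiper splits the pot into (1−α)R = 4.736 kΩ above and αR = 4.424 kΩ below.
Lower section ‖ load = 4.184 kΩ.
V_wiper = 21.2 × 4.184/(4.736 + 4.184) = 9.94 V.

V ≈ 9.94 V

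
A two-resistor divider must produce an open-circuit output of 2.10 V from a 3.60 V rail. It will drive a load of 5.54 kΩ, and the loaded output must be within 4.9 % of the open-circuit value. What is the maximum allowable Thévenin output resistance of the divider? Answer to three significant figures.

R_th ≤ 285 Ω

Loading drop = R_th/(R_th + R_L) ≤ 0.0490, so R_th ≤ R_L · ε/(1−ε) = 5.54 kΩ × 0.0490/0.9510 = 285 Ω.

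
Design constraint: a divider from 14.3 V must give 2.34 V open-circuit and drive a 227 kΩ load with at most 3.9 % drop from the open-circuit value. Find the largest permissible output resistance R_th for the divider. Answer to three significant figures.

R_th ≤ 9.21 kΩ

Loading drop = R_th/(R_th + R_L) ≤ 0.0390, so R_th ≤ R_L · ε/(1−ε) = 227 kΩ × 0.0390/0.9610 = 9.21 kΩ.
(Any R1, R2 with R2/(R1+R2) = 0.164 and R1‖R2 ≤ 9.21 kΩ will meet the spec.)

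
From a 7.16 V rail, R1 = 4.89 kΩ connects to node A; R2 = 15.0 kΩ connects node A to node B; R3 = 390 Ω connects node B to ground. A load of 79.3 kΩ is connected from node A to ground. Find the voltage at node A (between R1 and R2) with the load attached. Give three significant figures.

Below node A the series string R2+R3 = 15390 Ω sits in parallel with the 79300 Ω load: 12890 Ω.
V_A = 7.16 × 12890/(4890 + 12890) = 5.19 V.

V ≈ 5.19 V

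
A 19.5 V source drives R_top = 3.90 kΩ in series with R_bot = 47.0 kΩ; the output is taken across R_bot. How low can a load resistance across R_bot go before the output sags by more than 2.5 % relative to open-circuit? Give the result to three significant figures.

R_L(min) ≈ 140 kΩ

Output resistance R_th = R_top‖R_bot = (3.90 × 47.0)/50.90 = 3.601 kΩ.
The fractional drop is R_th/(R_th + R_L); requiring this ≤ 0.0250 gives R_L ≥ R_th(1/0.0250 − 1) = 3.601 × 39.00 = 140 kΩ.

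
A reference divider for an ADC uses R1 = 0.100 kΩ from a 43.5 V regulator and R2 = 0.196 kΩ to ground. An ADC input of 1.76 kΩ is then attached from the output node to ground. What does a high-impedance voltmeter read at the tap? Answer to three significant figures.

V_out ≈ 27.8 V

The load sits in parallel with R2: R2‖R_L = (196 × 1760) / (196 + 1760) = 176.4 Ω.
V_out = 43.5 × 176.4 / (100 + 176.4) = 43.5 × 176.4/276.4 = 27.8 V.
(Unloaded it would have been 28.8 V.)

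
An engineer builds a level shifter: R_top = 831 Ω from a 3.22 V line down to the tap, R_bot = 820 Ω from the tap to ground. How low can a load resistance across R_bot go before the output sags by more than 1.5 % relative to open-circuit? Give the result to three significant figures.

Output resistance R_th = R_top‖R_bot = (831 × 820)/1651 = 412.7 Ω.
The fractional drop is R_th/(R_th + R_L); requiring this ≤ 0.0150 gives R_L ≥ R_th(1/0.0150 − 1) = 412.7 × 65.67 = 27.1 kΩ.

R_L(min) ≈ 27.1 kΩ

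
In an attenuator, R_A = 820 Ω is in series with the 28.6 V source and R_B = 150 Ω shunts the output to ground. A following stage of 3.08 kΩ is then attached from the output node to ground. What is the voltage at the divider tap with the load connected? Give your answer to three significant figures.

V_out ≈ 4.25 V

The load sits in parallel with R_B: R_B‖R_L = (150 × 3080) / (150 + 3080) = 143.0 Ω.
V_out = 28.6 × 143.0 / (820 + 143.0) = 28.6 × 143.0/963.0 = 4.25 V.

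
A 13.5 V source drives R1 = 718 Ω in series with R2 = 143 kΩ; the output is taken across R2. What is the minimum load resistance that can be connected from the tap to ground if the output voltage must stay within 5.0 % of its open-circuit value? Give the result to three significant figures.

R_L(min) ≈ 13.6 kΩ

Output resistance R_th = R1‖R2 = (718 × 143000)/143700 = 714.4 Ω.
The fractional drop is R_th/(R_th + R_L); requiring this ≤ 0.0500 gives R_L ≥ R_th(1/0.0500 − 1) = 714.4 × 19.00 = 13.6 kΩ.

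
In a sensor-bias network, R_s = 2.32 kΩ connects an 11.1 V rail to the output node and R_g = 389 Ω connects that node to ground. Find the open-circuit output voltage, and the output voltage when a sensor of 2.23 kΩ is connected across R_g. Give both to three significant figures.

Open-circuit: V = 11.1 × 389/(2320 + 389) = 1.59 V.
With the load, R_g becomes R_g‖R_L = 331.2 Ω, so V = 11.1 × 331.2/2651 = 1.39 V.

Unloaded: 1.59 V; loaded: 1.39 V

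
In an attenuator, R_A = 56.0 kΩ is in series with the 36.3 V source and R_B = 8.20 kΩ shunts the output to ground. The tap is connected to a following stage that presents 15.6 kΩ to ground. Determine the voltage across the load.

V_out ≈ 3.18 V

The load sits in parallel with R_B: R_B‖R_L = (8.20 × 15.6) / (8.20 + 15.6) = 5.375 kΩ.
V_out = 36.3 × 5.375 / (56.0 + 5.375) = 36.3 × 5.375/61.37 = 3.18 V.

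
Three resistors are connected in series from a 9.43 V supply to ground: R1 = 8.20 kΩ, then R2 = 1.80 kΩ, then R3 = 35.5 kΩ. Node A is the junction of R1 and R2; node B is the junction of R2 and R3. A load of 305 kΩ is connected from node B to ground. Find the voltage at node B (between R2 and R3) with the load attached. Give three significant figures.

At node B, R3 is in parallel with the load: R3‖R_L = 31.80 kΩ.
Below node A the resistance is R2 + (R3‖R_L) = 33.60 kΩ, so V_A = 9.43 × 33.60/41.80 = 7.580 V.
Then V_B = V_A × (R3‖R_L)/(R2 + R3‖R_L) = 7.580 × 31.80/33.60 = 7.17 V.

V ≈ 7.17 V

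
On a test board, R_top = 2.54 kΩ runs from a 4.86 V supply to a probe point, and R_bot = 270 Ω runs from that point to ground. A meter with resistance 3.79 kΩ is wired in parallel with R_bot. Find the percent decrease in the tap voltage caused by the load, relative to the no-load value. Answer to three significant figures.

The divider's output (Thévenin) resistance is R_top‖R_bot = 244.1 Ω.
Fractional drop under load = R_th/(R_th + R_L) = 244.1 / (244.1 + 3790) = 0.06050.
So the output falls by 6.05 %.

6.05 %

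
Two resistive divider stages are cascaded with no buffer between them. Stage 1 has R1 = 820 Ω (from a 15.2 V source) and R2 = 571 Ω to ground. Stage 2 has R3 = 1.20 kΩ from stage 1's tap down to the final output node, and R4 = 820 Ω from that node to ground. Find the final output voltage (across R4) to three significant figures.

V_out ≈ 2.17 V

Stage 2 presents R3+R4 = 2020 Ω as a load on stage 1's tap.
Stage 1's lower leg becomes R2‖(R3+R4) = 445.2 Ω, so V_mid = 15.2 × 445.2/1265 = 5.348 V.
Stage 2 is itself unloaded: V_out = V_mid × R4/(R3+R4) = 5.348 × 820/2020 = 2.17 V.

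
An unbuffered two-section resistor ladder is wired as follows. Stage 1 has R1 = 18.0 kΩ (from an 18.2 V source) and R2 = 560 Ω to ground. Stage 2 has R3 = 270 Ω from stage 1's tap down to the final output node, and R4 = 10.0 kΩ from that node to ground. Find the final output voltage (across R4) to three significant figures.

V_out ≈ 0.508 V

Stage 2 presents R3+R4 = 10270 Ω as a load on stage 1's tap.
Stage 1's lower leg becomes R2‖(R3+R4) = 531.0 Ω, so V_mid = 18.2 × 531.0/18530 = 0.5216 V.
Stage 2 is itself unloaded: V_out = V_mid × R4/(R3+R4) = 0.5216 × 10000/10270 = 0.508 V.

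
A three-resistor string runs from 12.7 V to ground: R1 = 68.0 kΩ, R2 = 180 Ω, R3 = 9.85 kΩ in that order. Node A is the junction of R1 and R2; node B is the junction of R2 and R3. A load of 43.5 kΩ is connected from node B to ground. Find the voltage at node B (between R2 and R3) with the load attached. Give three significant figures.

At node B, R3 is in parallel with the load: R3‖R_L = 8031 Ω.
Below node A the resistance is R2 + (R3‖R_L) = 8211 Ω, so V_A = 12.7 × 8211/76210 = 1.368 V.
Then V_B = V_A × (R3‖R_L)/(R2 + R3‖R_L) = 1.368 × 8031/8211 = 1.34 V.

V ≈ 1.34 V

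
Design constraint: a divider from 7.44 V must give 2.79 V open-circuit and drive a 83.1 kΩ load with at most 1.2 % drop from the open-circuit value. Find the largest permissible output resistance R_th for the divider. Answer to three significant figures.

R_th ≤ 1.01 kΩ

Loading drop = R_th/(R_th + R_L) ≤ 0.0120, so R_th ≤ R_L · ε/(1−ε) = 83.1 kΩ × 0.0120/0.9880 = 1.01 kΩ.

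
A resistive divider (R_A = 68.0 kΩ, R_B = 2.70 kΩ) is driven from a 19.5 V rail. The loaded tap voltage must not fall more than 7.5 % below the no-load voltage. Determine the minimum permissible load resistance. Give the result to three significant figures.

Output resistance R_th = R_A‖R_B = (68.0 × 2.70)/70.70 = 2.597 kΩ.
The fractional drop is R_th/(R_th + R_L); requiring this ≤ 0.0750 gives R_L ≥ R_th(1/0.0750 − 1) = 2.597 × 12.33 = 32.0 kΩ.

R_L(min) ≈ 32.0 kΩ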